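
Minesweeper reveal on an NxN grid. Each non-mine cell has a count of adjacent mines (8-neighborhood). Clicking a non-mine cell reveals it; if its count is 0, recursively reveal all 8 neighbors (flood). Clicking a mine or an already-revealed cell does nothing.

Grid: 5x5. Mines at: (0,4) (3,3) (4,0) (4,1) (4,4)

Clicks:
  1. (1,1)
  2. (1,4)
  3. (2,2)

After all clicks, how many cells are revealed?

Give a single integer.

Click 1 (1,1) count=0: revealed 15 new [(0,0) (0,1) (0,2) (0,3) (1,0) (1,1) (1,2) (1,3) (2,0) (2,1) (2,2) (2,3) (3,0) (3,1) (3,2)] -> total=15
Click 2 (1,4) count=1: revealed 1 new [(1,4)] -> total=16
Click 3 (2,2) count=1: revealed 0 new [(none)] -> total=16

Answer: 16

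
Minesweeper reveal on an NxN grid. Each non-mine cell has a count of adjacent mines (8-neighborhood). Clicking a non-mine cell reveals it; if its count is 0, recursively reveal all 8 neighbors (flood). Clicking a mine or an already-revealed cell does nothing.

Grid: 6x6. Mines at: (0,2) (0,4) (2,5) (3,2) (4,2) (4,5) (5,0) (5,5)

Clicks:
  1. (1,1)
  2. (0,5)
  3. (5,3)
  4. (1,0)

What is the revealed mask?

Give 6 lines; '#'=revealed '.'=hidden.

Click 1 (1,1) count=1: revealed 1 new [(1,1)] -> total=1
Click 2 (0,5) count=1: revealed 1 new [(0,5)] -> total=2
Click 3 (5,3) count=1: revealed 1 new [(5,3)] -> total=3
Click 4 (1,0) count=0: revealed 9 new [(0,0) (0,1) (1,0) (2,0) (2,1) (3,0) (3,1) (4,0) (4,1)] -> total=12

Answer: ##...#
##....
##....
##....
##....
...#..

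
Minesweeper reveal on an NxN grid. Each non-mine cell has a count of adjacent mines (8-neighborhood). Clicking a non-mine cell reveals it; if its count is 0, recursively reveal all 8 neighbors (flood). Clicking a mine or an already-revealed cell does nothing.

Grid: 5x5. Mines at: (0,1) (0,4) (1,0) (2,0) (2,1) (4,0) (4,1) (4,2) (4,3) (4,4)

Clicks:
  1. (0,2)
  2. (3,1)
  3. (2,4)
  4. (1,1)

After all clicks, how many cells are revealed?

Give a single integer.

Answer: 12

Derivation:
Click 1 (0,2) count=1: revealed 1 new [(0,2)] -> total=1
Click 2 (3,1) count=5: revealed 1 new [(3,1)] -> total=2
Click 3 (2,4) count=0: revealed 9 new [(1,2) (1,3) (1,4) (2,2) (2,3) (2,4) (3,2) (3,3) (3,4)] -> total=11
Click 4 (1,1) count=4: revealed 1 new [(1,1)] -> total=12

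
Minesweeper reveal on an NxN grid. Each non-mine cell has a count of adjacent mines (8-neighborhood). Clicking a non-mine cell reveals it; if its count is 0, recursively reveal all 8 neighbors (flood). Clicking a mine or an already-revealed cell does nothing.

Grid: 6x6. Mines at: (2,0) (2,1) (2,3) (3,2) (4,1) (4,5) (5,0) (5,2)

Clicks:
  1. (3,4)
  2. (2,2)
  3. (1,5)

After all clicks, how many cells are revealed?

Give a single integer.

Click 1 (3,4) count=2: revealed 1 new [(3,4)] -> total=1
Click 2 (2,2) count=3: revealed 1 new [(2,2)] -> total=2
Click 3 (1,5) count=0: revealed 15 new [(0,0) (0,1) (0,2) (0,3) (0,4) (0,5) (1,0) (1,1) (1,2) (1,3) (1,4) (1,5) (2,4) (2,5) (3,5)] -> total=17

Answer: 17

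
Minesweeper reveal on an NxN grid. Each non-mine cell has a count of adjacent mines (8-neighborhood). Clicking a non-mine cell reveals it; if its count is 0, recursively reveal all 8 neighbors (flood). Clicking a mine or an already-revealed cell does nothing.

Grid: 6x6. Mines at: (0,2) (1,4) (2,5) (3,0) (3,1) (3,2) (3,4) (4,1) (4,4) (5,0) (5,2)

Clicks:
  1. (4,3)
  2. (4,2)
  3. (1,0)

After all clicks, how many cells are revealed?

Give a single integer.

Answer: 8

Derivation:
Click 1 (4,3) count=4: revealed 1 new [(4,3)] -> total=1
Click 2 (4,2) count=4: revealed 1 new [(4,2)] -> total=2
Click 3 (1,0) count=0: revealed 6 new [(0,0) (0,1) (1,0) (1,1) (2,0) (2,1)] -> total=8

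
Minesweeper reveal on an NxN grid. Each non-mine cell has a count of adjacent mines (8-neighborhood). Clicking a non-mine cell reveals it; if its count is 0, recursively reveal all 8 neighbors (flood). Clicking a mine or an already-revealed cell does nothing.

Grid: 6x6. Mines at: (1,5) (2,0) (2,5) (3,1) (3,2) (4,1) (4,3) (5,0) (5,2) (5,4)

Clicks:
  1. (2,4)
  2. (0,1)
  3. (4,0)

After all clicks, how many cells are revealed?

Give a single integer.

Click 1 (2,4) count=2: revealed 1 new [(2,4)] -> total=1
Click 2 (0,1) count=0: revealed 13 new [(0,0) (0,1) (0,2) (0,3) (0,4) (1,0) (1,1) (1,2) (1,3) (1,4) (2,1) (2,2) (2,3)] -> total=14
Click 3 (4,0) count=3: revealed 1 new [(4,0)] -> total=15

Answer: 15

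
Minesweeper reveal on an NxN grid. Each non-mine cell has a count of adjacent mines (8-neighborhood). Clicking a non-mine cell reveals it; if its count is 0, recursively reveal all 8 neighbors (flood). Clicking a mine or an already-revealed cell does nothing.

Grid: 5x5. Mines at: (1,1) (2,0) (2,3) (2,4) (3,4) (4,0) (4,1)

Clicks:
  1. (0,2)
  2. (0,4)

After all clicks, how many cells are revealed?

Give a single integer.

Answer: 6

Derivation:
Click 1 (0,2) count=1: revealed 1 new [(0,2)] -> total=1
Click 2 (0,4) count=0: revealed 5 new [(0,3) (0,4) (1,2) (1,3) (1,4)] -> total=6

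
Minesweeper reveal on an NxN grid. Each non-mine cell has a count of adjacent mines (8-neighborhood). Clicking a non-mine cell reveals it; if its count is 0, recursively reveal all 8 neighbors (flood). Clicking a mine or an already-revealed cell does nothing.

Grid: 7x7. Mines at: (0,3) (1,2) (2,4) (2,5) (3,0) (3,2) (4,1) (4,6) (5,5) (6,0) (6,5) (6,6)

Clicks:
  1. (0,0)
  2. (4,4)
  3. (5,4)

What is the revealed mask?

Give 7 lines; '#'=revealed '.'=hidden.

Answer: ##.....
##.....
##.....
.......
....#..
....#..
.......

Derivation:
Click 1 (0,0) count=0: revealed 6 new [(0,0) (0,1) (1,0) (1,1) (2,0) (2,1)] -> total=6
Click 2 (4,4) count=1: revealed 1 new [(4,4)] -> total=7
Click 3 (5,4) count=2: revealed 1 new [(5,4)] -> total=8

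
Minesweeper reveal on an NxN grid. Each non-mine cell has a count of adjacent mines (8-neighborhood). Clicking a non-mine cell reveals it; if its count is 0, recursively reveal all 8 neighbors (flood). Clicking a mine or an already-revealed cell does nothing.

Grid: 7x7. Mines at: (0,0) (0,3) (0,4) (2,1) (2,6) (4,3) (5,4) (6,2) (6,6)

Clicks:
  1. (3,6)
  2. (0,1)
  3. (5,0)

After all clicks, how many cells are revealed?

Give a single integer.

Answer: 13

Derivation:
Click 1 (3,6) count=1: revealed 1 new [(3,6)] -> total=1
Click 2 (0,1) count=1: revealed 1 new [(0,1)] -> total=2
Click 3 (5,0) count=0: revealed 11 new [(3,0) (3,1) (3,2) (4,0) (4,1) (4,2) (5,0) (5,1) (5,2) (6,0) (6,1)] -> total=13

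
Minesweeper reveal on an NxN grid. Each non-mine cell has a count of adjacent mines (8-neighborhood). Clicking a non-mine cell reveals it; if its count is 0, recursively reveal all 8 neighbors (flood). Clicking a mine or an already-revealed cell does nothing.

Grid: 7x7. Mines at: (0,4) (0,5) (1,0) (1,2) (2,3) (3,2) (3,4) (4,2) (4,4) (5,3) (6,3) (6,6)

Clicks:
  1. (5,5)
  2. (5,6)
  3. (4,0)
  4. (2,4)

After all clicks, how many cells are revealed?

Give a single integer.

Click 1 (5,5) count=2: revealed 1 new [(5,5)] -> total=1
Click 2 (5,6) count=1: revealed 1 new [(5,6)] -> total=2
Click 3 (4,0) count=0: revealed 12 new [(2,0) (2,1) (3,0) (3,1) (4,0) (4,1) (5,0) (5,1) (5,2) (6,0) (6,1) (6,2)] -> total=14
Click 4 (2,4) count=2: revealed 1 new [(2,4)] -> total=15

Answer: 15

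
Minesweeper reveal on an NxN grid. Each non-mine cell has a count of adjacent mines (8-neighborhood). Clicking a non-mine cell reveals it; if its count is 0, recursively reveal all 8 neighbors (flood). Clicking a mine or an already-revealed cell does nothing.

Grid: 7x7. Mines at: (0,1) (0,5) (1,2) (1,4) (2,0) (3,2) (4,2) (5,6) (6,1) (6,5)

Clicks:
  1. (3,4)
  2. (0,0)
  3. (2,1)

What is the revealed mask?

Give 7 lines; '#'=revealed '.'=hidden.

Click 1 (3,4) count=0: revealed 17 new [(1,5) (1,6) (2,3) (2,4) (2,5) (2,6) (3,3) (3,4) (3,5) (3,6) (4,3) (4,4) (4,5) (4,6) (5,3) (5,4) (5,5)] -> total=17
Click 2 (0,0) count=1: revealed 1 new [(0,0)] -> total=18
Click 3 (2,1) count=3: revealed 1 new [(2,1)] -> total=19

Answer: #......
.....##
.#.####
...####
...####
...###.
.......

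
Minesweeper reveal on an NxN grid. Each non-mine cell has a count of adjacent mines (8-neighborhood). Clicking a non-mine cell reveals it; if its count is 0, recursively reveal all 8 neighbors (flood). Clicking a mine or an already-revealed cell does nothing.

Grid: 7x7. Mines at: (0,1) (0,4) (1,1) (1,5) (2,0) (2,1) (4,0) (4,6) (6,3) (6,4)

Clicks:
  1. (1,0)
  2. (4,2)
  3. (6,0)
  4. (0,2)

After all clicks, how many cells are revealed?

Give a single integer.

Answer: 28

Derivation:
Click 1 (1,0) count=4: revealed 1 new [(1,0)] -> total=1
Click 2 (4,2) count=0: revealed 22 new [(1,2) (1,3) (1,4) (2,2) (2,3) (2,4) (2,5) (3,1) (3,2) (3,3) (3,4) (3,5) (4,1) (4,2) (4,3) (4,4) (4,5) (5,1) (5,2) (5,3) (5,4) (5,5)] -> total=23
Click 3 (6,0) count=0: revealed 4 new [(5,0) (6,0) (6,1) (6,2)] -> total=27
Click 4 (0,2) count=2: revealed 1 new [(0,2)] -> total=28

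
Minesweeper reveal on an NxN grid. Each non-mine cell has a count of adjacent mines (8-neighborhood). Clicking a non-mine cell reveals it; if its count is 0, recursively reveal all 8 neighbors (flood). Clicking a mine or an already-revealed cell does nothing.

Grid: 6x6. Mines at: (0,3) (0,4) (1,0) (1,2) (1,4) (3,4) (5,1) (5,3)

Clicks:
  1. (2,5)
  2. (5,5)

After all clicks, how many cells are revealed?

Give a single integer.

Answer: 5

Derivation:
Click 1 (2,5) count=2: revealed 1 new [(2,5)] -> total=1
Click 2 (5,5) count=0: revealed 4 new [(4,4) (4,5) (5,4) (5,5)] -> total=5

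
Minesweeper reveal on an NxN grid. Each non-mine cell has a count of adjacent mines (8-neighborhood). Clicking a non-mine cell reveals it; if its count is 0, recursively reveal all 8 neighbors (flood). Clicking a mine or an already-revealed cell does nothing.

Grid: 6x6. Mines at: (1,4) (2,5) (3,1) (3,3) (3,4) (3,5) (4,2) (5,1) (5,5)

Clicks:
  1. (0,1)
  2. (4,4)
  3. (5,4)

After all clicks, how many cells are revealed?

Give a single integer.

Click 1 (0,1) count=0: revealed 12 new [(0,0) (0,1) (0,2) (0,3) (1,0) (1,1) (1,2) (1,3) (2,0) (2,1) (2,2) (2,3)] -> total=12
Click 2 (4,4) count=4: revealed 1 new [(4,4)] -> total=13
Click 3 (5,4) count=1: revealed 1 new [(5,4)] -> total=14

Answer: 14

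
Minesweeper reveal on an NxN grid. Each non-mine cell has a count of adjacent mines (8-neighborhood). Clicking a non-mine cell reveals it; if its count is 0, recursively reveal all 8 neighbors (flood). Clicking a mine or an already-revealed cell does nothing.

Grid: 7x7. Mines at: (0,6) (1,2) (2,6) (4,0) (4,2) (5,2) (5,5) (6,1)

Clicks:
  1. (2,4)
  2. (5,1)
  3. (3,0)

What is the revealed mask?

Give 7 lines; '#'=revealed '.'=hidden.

Answer: ...###.
...###.
...###.
#..###.
...###.
.#.....
.......

Derivation:
Click 1 (2,4) count=0: revealed 15 new [(0,3) (0,4) (0,5) (1,3) (1,4) (1,5) (2,3) (2,4) (2,5) (3,3) (3,4) (3,5) (4,3) (4,4) (4,5)] -> total=15
Click 2 (5,1) count=4: revealed 1 new [(5,1)] -> total=16
Click 3 (3,0) count=1: revealed 1 new [(3,0)] -> total=17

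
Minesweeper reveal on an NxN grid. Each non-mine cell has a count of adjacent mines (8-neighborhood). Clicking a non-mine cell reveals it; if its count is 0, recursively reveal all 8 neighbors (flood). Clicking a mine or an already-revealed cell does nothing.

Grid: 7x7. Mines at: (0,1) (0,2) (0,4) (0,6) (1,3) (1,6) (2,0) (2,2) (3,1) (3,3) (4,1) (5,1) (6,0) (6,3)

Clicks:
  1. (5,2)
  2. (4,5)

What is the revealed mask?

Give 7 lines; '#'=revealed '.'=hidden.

Click 1 (5,2) count=3: revealed 1 new [(5,2)] -> total=1
Click 2 (4,5) count=0: revealed 15 new [(2,4) (2,5) (2,6) (3,4) (3,5) (3,6) (4,4) (4,5) (4,6) (5,4) (5,5) (5,6) (6,4) (6,5) (6,6)] -> total=16

Answer: .......
.......
....###
....###
....###
..#.###
....###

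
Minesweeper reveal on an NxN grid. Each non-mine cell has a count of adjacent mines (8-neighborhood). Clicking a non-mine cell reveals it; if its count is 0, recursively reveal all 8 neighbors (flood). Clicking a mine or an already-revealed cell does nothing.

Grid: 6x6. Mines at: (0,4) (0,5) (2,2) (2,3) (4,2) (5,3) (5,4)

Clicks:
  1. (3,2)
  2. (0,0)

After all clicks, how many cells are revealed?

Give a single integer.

Answer: 17

Derivation:
Click 1 (3,2) count=3: revealed 1 new [(3,2)] -> total=1
Click 2 (0,0) count=0: revealed 16 new [(0,0) (0,1) (0,2) (0,3) (1,0) (1,1) (1,2) (1,3) (2,0) (2,1) (3,0) (3,1) (4,0) (4,1) (5,0) (5,1)] -> total=17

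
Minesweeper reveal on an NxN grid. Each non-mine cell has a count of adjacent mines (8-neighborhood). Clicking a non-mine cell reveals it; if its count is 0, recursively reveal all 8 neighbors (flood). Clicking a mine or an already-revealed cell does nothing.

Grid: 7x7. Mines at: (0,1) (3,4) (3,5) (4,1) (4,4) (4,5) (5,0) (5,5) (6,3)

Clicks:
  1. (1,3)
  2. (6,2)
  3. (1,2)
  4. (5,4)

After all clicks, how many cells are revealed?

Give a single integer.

Click 1 (1,3) count=0: revealed 23 new [(0,2) (0,3) (0,4) (0,5) (0,6) (1,0) (1,1) (1,2) (1,3) (1,4) (1,5) (1,6) (2,0) (2,1) (2,2) (2,3) (2,4) (2,5) (2,6) (3,0) (3,1) (3,2) (3,3)] -> total=23
Click 2 (6,2) count=1: revealed 1 new [(6,2)] -> total=24
Click 3 (1,2) count=1: revealed 0 new [(none)] -> total=24
Click 4 (5,4) count=4: revealed 1 new [(5,4)] -> total=25

Answer: 25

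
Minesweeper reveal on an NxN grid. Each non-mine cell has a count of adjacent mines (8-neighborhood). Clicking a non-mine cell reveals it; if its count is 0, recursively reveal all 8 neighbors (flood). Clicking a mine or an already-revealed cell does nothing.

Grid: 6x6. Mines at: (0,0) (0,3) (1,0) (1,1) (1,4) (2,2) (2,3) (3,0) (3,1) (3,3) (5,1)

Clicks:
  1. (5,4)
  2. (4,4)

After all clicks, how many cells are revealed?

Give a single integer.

Click 1 (5,4) count=0: revealed 12 new [(2,4) (2,5) (3,4) (3,5) (4,2) (4,3) (4,4) (4,5) (5,2) (5,3) (5,4) (5,5)] -> total=12
Click 2 (4,4) count=1: revealed 0 new [(none)] -> total=12

Answer: 12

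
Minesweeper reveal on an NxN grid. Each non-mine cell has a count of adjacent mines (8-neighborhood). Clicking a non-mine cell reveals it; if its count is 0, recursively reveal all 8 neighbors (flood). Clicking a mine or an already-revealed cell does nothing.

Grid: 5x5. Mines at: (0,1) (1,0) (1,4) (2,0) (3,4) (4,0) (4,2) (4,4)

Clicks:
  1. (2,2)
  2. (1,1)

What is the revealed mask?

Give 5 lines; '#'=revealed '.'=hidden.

Answer: .....
.###.
.###.
.###.
.....

Derivation:
Click 1 (2,2) count=0: revealed 9 new [(1,1) (1,2) (1,3) (2,1) (2,2) (2,3) (3,1) (3,2) (3,3)] -> total=9
Click 2 (1,1) count=3: revealed 0 new [(none)] -> total=9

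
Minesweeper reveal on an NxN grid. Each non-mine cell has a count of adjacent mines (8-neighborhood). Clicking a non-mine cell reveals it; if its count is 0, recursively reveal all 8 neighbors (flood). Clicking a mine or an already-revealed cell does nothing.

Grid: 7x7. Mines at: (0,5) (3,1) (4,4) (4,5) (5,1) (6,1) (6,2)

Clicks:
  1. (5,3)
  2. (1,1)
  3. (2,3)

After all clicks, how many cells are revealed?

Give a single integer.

Click 1 (5,3) count=2: revealed 1 new [(5,3)] -> total=1
Click 2 (1,1) count=0: revealed 24 new [(0,0) (0,1) (0,2) (0,3) (0,4) (1,0) (1,1) (1,2) (1,3) (1,4) (1,5) (1,6) (2,0) (2,1) (2,2) (2,3) (2,4) (2,5) (2,6) (3,2) (3,3) (3,4) (3,5) (3,6)] -> total=25
Click 3 (2,3) count=0: revealed 0 new [(none)] -> total=25

Answer: 25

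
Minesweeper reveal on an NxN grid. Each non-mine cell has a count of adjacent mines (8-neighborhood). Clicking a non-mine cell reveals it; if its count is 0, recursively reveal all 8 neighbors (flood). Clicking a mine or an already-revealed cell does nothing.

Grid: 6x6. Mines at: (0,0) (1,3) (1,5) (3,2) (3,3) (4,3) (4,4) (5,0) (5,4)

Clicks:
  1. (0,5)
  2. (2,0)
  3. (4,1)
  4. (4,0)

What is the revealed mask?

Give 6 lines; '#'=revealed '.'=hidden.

Answer: .....#
##....
##....
##....
##....
......

Derivation:
Click 1 (0,5) count=1: revealed 1 new [(0,5)] -> total=1
Click 2 (2,0) count=0: revealed 8 new [(1,0) (1,1) (2,0) (2,1) (3,0) (3,1) (4,0) (4,1)] -> total=9
Click 3 (4,1) count=2: revealed 0 new [(none)] -> total=9
Click 4 (4,0) count=1: revealed 0 new [(none)] -> total=9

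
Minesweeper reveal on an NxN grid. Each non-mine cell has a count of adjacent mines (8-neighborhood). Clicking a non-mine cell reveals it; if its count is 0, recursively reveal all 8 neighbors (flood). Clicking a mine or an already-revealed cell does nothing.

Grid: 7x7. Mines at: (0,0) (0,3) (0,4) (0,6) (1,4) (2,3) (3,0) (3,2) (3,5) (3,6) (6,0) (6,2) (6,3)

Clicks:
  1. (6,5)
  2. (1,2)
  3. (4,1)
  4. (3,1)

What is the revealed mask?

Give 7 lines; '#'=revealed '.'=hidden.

Answer: .......
..#....
.......
.#.....
.#..###
....###
....###

Derivation:
Click 1 (6,5) count=0: revealed 9 new [(4,4) (4,5) (4,6) (5,4) (5,5) (5,6) (6,4) (6,5) (6,6)] -> total=9
Click 2 (1,2) count=2: revealed 1 new [(1,2)] -> total=10
Click 3 (4,1) count=2: revealed 1 new [(4,1)] -> total=11
Click 4 (3,1) count=2: revealed 1 new [(3,1)] -> total=12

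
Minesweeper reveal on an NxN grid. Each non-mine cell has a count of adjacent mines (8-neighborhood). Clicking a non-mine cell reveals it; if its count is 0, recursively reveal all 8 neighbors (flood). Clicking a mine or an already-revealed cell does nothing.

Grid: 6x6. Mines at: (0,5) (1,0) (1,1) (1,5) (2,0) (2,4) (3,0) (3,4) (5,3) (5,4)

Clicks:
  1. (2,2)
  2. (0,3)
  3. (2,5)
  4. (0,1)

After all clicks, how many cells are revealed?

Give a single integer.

Click 1 (2,2) count=1: revealed 1 new [(2,2)] -> total=1
Click 2 (0,3) count=0: revealed 6 new [(0,2) (0,3) (0,4) (1,2) (1,3) (1,4)] -> total=7
Click 3 (2,5) count=3: revealed 1 new [(2,5)] -> total=8
Click 4 (0,1) count=2: revealed 1 new [(0,1)] -> total=9

Answer: 9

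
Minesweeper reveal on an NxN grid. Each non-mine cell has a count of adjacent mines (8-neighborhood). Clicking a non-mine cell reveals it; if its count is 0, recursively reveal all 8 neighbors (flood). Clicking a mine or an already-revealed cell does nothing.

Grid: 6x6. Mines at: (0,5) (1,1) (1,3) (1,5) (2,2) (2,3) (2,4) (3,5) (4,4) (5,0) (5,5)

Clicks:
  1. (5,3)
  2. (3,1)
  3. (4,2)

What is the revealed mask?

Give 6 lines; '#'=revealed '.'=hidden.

Answer: ......
......
......
.###..
.###..
.###..

Derivation:
Click 1 (5,3) count=1: revealed 1 new [(5,3)] -> total=1
Click 2 (3,1) count=1: revealed 1 new [(3,1)] -> total=2
Click 3 (4,2) count=0: revealed 7 new [(3,2) (3,3) (4,1) (4,2) (4,3) (5,1) (5,2)] -> total=9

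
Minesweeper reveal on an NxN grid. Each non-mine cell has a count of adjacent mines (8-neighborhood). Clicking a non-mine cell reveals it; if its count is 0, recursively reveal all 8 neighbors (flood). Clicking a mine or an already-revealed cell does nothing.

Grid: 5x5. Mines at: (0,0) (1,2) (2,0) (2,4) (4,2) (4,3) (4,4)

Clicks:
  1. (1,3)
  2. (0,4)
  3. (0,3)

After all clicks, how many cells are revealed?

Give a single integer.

Click 1 (1,3) count=2: revealed 1 new [(1,3)] -> total=1
Click 2 (0,4) count=0: revealed 3 new [(0,3) (0,4) (1,4)] -> total=4
Click 3 (0,3) count=1: revealed 0 new [(none)] -> total=4

Answer: 4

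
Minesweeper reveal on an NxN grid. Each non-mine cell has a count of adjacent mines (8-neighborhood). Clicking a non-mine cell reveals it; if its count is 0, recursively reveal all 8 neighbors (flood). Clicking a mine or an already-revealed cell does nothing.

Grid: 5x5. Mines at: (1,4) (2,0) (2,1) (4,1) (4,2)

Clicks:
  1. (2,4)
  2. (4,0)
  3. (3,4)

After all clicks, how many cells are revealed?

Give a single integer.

Click 1 (2,4) count=1: revealed 1 new [(2,4)] -> total=1
Click 2 (4,0) count=1: revealed 1 new [(4,0)] -> total=2
Click 3 (3,4) count=0: revealed 5 new [(2,3) (3,3) (3,4) (4,3) (4,4)] -> total=7

Answer: 7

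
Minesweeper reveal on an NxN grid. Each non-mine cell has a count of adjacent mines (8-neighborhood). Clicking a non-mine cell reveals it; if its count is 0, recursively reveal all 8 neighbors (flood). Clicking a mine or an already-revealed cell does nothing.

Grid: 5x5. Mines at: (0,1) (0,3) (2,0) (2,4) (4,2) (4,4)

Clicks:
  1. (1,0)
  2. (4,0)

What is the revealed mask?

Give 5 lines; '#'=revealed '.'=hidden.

Answer: .....
#....
.....
##...
##...

Derivation:
Click 1 (1,0) count=2: revealed 1 new [(1,0)] -> total=1
Click 2 (4,0) count=0: revealed 4 new [(3,0) (3,1) (4,0) (4,1)] -> total=5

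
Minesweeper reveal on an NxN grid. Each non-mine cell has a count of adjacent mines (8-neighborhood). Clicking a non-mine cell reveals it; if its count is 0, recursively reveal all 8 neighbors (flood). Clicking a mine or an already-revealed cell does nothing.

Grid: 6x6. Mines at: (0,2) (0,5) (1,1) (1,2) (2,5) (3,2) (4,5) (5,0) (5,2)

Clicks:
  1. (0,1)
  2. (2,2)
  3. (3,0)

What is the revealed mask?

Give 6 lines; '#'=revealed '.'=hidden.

Answer: .#....
......
###...
##....
##....
......

Derivation:
Click 1 (0,1) count=3: revealed 1 new [(0,1)] -> total=1
Click 2 (2,2) count=3: revealed 1 new [(2,2)] -> total=2
Click 3 (3,0) count=0: revealed 6 new [(2,0) (2,1) (3,0) (3,1) (4,0) (4,1)] -> total=8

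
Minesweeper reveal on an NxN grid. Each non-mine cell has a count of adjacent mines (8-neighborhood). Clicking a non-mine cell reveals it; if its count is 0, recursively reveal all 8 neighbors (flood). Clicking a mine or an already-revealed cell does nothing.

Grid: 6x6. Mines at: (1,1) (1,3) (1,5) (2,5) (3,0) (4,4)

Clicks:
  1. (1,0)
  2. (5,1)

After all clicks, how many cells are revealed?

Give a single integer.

Click 1 (1,0) count=1: revealed 1 new [(1,0)] -> total=1
Click 2 (5,1) count=0: revealed 14 new [(2,1) (2,2) (2,3) (3,1) (3,2) (3,3) (4,0) (4,1) (4,2) (4,3) (5,0) (5,1) (5,2) (5,3)] -> total=15

Answer: 15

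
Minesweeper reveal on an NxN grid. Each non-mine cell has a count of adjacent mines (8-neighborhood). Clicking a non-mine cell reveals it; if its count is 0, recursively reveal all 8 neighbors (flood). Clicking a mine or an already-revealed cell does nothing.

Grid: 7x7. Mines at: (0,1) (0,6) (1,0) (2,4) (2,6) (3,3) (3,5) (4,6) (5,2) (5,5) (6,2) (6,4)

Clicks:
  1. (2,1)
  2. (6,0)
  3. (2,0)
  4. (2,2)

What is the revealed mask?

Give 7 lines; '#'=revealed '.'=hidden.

Answer: .......
.......
###....
###....
###....
##.....
##.....

Derivation:
Click 1 (2,1) count=1: revealed 1 new [(2,1)] -> total=1
Click 2 (6,0) count=0: revealed 12 new [(2,0) (2,2) (3,0) (3,1) (3,2) (4,0) (4,1) (4,2) (5,0) (5,1) (6,0) (6,1)] -> total=13
Click 3 (2,0) count=1: revealed 0 new [(none)] -> total=13
Click 4 (2,2) count=1: revealed 0 new [(none)] -> total=13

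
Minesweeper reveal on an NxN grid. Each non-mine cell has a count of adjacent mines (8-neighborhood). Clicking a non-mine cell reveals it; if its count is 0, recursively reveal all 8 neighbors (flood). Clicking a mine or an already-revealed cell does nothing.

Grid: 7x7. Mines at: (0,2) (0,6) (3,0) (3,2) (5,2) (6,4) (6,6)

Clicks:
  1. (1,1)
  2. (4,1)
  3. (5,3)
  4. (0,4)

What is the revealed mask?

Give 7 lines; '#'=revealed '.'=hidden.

Answer: ...###.
.#.####
...####
...####
.#.####
...####
.......

Derivation:
Click 1 (1,1) count=1: revealed 1 new [(1,1)] -> total=1
Click 2 (4,1) count=3: revealed 1 new [(4,1)] -> total=2
Click 3 (5,3) count=2: revealed 1 new [(5,3)] -> total=3
Click 4 (0,4) count=0: revealed 22 new [(0,3) (0,4) (0,5) (1,3) (1,4) (1,5) (1,6) (2,3) (2,4) (2,5) (2,6) (3,3) (3,4) (3,5) (3,6) (4,3) (4,4) (4,5) (4,6) (5,4) (5,5) (5,6)] -> total=25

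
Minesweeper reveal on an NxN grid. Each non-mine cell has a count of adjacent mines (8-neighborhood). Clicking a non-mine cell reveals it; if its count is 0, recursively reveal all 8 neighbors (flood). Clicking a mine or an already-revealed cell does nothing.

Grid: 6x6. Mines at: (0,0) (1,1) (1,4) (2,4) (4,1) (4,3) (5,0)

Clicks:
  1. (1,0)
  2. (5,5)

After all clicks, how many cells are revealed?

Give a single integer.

Answer: 7

Derivation:
Click 1 (1,0) count=2: revealed 1 new [(1,0)] -> total=1
Click 2 (5,5) count=0: revealed 6 new [(3,4) (3,5) (4,4) (4,5) (5,4) (5,5)] -> total=7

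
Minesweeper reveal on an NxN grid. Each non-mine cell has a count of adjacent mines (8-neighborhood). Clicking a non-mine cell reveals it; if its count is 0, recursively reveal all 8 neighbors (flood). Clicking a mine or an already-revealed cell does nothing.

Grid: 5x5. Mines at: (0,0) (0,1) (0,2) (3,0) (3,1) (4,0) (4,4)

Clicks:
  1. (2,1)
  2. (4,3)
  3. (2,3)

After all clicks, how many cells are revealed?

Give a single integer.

Answer: 13

Derivation:
Click 1 (2,1) count=2: revealed 1 new [(2,1)] -> total=1
Click 2 (4,3) count=1: revealed 1 new [(4,3)] -> total=2
Click 3 (2,3) count=0: revealed 11 new [(0,3) (0,4) (1,2) (1,3) (1,4) (2,2) (2,3) (2,4) (3,2) (3,3) (3,4)] -> total=13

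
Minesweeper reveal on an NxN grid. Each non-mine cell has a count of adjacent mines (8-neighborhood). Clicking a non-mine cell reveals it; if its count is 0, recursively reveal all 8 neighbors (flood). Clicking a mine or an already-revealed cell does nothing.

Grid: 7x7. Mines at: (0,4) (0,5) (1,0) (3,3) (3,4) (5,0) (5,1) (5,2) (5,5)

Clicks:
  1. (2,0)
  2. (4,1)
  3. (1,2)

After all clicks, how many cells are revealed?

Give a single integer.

Click 1 (2,0) count=1: revealed 1 new [(2,0)] -> total=1
Click 2 (4,1) count=3: revealed 1 new [(4,1)] -> total=2
Click 3 (1,2) count=0: revealed 9 new [(0,1) (0,2) (0,3) (1,1) (1,2) (1,3) (2,1) (2,2) (2,3)] -> total=11

Answer: 11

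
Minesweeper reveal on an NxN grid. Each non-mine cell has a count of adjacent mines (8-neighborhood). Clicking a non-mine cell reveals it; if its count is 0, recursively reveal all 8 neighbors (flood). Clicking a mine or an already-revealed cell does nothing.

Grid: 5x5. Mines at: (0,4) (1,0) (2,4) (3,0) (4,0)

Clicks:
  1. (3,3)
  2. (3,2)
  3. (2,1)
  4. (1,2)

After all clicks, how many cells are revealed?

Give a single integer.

Click 1 (3,3) count=1: revealed 1 new [(3,3)] -> total=1
Click 2 (3,2) count=0: revealed 16 new [(0,1) (0,2) (0,3) (1,1) (1,2) (1,3) (2,1) (2,2) (2,3) (3,1) (3,2) (3,4) (4,1) (4,2) (4,3) (4,4)] -> total=17
Click 3 (2,1) count=2: revealed 0 new [(none)] -> total=17
Click 4 (1,2) count=0: revealed 0 new [(none)] -> total=17

Answer: 17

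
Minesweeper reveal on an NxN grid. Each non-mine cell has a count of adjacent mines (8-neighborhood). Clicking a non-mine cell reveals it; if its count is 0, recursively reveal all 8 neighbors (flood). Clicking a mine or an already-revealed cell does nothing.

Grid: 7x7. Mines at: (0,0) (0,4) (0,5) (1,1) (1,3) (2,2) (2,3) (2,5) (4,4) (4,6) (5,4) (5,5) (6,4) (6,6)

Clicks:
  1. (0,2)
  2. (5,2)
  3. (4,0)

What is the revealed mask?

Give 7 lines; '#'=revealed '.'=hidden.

Click 1 (0,2) count=2: revealed 1 new [(0,2)] -> total=1
Click 2 (5,2) count=0: revealed 18 new [(2,0) (2,1) (3,0) (3,1) (3,2) (3,3) (4,0) (4,1) (4,2) (4,3) (5,0) (5,1) (5,2) (5,3) (6,0) (6,1) (6,2) (6,3)] -> total=19
Click 3 (4,0) count=0: revealed 0 new [(none)] -> total=19

Answer: ..#....
.......
##.....
####...
####...
####...
####...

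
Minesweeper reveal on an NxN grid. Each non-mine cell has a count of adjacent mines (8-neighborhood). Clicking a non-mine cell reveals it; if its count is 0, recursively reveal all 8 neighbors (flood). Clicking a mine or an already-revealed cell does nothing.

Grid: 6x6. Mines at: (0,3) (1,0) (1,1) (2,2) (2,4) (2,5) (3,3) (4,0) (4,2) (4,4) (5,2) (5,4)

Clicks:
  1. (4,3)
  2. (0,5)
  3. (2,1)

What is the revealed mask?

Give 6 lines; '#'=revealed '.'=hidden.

Click 1 (4,3) count=5: revealed 1 new [(4,3)] -> total=1
Click 2 (0,5) count=0: revealed 4 new [(0,4) (0,5) (1,4) (1,5)] -> total=5
Click 3 (2,1) count=3: revealed 1 new [(2,1)] -> total=6

Answer: ....##
....##
.#....
......
...#..
......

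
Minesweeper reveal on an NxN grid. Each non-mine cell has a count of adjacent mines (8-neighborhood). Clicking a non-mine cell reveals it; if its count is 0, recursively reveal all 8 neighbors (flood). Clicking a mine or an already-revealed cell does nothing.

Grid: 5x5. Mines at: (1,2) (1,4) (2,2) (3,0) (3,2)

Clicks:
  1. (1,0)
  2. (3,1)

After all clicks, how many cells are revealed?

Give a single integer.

Answer: 7

Derivation:
Click 1 (1,0) count=0: revealed 6 new [(0,0) (0,1) (1,0) (1,1) (2,0) (2,1)] -> total=6
Click 2 (3,1) count=3: revealed 1 new [(3,1)] -> total=7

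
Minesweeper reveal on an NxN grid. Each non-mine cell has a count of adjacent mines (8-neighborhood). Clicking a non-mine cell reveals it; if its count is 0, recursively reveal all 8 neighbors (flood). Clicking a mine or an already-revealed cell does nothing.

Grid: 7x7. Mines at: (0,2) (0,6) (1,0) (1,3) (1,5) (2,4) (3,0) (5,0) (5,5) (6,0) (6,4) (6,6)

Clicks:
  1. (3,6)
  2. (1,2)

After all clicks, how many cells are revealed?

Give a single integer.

Click 1 (3,6) count=0: revealed 6 new [(2,5) (2,6) (3,5) (3,6) (4,5) (4,6)] -> total=6
Click 2 (1,2) count=2: revealed 1 new [(1,2)] -> total=7

Answer: 7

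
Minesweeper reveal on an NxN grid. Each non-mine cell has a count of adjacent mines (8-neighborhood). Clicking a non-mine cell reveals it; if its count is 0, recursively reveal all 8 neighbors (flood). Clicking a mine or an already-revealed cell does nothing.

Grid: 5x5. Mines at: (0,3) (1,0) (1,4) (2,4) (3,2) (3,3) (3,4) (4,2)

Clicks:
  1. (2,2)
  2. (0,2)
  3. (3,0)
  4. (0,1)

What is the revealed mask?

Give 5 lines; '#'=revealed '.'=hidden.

Click 1 (2,2) count=2: revealed 1 new [(2,2)] -> total=1
Click 2 (0,2) count=1: revealed 1 new [(0,2)] -> total=2
Click 3 (3,0) count=0: revealed 6 new [(2,0) (2,1) (3,0) (3,1) (4,0) (4,1)] -> total=8
Click 4 (0,1) count=1: revealed 1 new [(0,1)] -> total=9

Answer: .##..
.....
###..
##...
##...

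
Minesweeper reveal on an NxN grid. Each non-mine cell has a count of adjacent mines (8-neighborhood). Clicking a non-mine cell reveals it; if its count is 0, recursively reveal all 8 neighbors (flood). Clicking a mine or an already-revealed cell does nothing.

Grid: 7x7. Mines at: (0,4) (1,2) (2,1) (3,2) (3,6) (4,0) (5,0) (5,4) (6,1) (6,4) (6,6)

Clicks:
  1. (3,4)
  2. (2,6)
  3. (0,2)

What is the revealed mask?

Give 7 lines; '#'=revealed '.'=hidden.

Answer: ..#....
...###.
...####
...###.
...###.
.......
.......

Derivation:
Click 1 (3,4) count=0: revealed 12 new [(1,3) (1,4) (1,5) (2,3) (2,4) (2,5) (3,3) (3,4) (3,5) (4,3) (4,4) (4,5)] -> total=12
Click 2 (2,6) count=1: revealed 1 new [(2,6)] -> total=13
Click 3 (0,2) count=1: revealed 1 new [(0,2)] -> total=14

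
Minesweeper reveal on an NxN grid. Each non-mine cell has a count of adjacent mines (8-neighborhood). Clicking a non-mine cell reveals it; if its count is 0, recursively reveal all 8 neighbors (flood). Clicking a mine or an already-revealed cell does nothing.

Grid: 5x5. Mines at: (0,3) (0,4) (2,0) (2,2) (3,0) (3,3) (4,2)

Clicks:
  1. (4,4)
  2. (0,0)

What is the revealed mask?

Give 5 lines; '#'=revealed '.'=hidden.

Answer: ###..
###..
.....
.....
....#

Derivation:
Click 1 (4,4) count=1: revealed 1 new [(4,4)] -> total=1
Click 2 (0,0) count=0: revealed 6 new [(0,0) (0,1) (0,2) (1,0) (1,1) (1,2)] -> total=7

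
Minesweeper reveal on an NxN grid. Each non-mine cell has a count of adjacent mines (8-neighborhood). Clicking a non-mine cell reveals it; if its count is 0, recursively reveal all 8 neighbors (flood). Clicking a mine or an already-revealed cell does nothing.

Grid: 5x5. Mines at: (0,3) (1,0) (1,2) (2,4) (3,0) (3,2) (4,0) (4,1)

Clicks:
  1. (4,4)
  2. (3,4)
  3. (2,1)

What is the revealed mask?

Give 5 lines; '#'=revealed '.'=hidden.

Click 1 (4,4) count=0: revealed 4 new [(3,3) (3,4) (4,3) (4,4)] -> total=4
Click 2 (3,4) count=1: revealed 0 new [(none)] -> total=4
Click 3 (2,1) count=4: revealed 1 new [(2,1)] -> total=5

Answer: .....
.....
.#...
...##
...##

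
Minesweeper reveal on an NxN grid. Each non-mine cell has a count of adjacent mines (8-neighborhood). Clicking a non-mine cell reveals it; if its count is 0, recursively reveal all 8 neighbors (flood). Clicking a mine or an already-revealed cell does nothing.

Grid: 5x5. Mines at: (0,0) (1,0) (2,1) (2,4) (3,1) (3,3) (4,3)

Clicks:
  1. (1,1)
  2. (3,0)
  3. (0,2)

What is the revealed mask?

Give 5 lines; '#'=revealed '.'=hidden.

Answer: .####
.####
.....
#....
.....

Derivation:
Click 1 (1,1) count=3: revealed 1 new [(1,1)] -> total=1
Click 2 (3,0) count=2: revealed 1 new [(3,0)] -> total=2
Click 3 (0,2) count=0: revealed 7 new [(0,1) (0,2) (0,3) (0,4) (1,2) (1,3) (1,4)] -> total=9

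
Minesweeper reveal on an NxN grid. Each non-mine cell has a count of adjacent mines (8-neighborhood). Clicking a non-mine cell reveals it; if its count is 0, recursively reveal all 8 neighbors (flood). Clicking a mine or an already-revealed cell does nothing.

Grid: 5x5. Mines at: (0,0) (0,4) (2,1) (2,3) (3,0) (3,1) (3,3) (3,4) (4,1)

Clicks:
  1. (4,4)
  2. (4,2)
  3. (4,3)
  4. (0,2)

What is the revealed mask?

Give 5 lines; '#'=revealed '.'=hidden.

Click 1 (4,4) count=2: revealed 1 new [(4,4)] -> total=1
Click 2 (4,2) count=3: revealed 1 new [(4,2)] -> total=2
Click 3 (4,3) count=2: revealed 1 new [(4,3)] -> total=3
Click 4 (0,2) count=0: revealed 6 new [(0,1) (0,2) (0,3) (1,1) (1,2) (1,3)] -> total=9

Answer: .###.
.###.
.....
.....
..###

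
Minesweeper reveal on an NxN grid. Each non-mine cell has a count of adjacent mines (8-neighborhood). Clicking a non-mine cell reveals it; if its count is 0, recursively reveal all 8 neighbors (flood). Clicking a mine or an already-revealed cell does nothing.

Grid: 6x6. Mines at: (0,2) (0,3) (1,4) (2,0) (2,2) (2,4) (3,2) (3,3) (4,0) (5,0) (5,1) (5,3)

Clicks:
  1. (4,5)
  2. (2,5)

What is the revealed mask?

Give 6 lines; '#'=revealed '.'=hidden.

Click 1 (4,5) count=0: revealed 6 new [(3,4) (3,5) (4,4) (4,5) (5,4) (5,5)] -> total=6
Click 2 (2,5) count=2: revealed 1 new [(2,5)] -> total=7

Answer: ......
......
.....#
....##
....##
....##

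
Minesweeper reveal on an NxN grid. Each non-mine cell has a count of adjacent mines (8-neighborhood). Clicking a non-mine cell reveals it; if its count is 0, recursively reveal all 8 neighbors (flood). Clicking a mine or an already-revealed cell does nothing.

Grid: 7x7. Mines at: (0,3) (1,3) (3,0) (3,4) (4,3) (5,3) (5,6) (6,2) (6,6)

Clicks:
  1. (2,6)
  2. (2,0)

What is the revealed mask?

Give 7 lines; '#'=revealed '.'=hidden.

Answer: ....###
....###
#...###
.....##
.....##
.......
.......

Derivation:
Click 1 (2,6) count=0: revealed 13 new [(0,4) (0,5) (0,6) (1,4) (1,5) (1,6) (2,4) (2,5) (2,6) (3,5) (3,6) (4,5) (4,6)] -> total=13
Click 2 (2,0) count=1: revealed 1 new [(2,0)] -> total=14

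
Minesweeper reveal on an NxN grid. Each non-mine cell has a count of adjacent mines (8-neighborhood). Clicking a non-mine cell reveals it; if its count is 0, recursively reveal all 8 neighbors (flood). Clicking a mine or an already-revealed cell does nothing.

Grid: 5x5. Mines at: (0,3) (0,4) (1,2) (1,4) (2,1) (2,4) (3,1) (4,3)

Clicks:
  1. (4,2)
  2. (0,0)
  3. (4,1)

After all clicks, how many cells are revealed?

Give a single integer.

Answer: 6

Derivation:
Click 1 (4,2) count=2: revealed 1 new [(4,2)] -> total=1
Click 2 (0,0) count=0: revealed 4 new [(0,0) (0,1) (1,0) (1,1)] -> total=5
Click 3 (4,1) count=1: revealed 1 new [(4,1)] -> total=6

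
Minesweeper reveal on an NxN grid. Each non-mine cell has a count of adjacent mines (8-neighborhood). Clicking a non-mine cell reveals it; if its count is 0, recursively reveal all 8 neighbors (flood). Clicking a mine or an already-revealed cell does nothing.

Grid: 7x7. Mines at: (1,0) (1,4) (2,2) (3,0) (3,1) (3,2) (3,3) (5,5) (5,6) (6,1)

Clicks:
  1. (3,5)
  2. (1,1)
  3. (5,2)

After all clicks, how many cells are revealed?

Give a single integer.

Click 1 (3,5) count=0: revealed 13 new [(0,5) (0,6) (1,5) (1,6) (2,4) (2,5) (2,6) (3,4) (3,5) (3,6) (4,4) (4,5) (4,6)] -> total=13
Click 2 (1,1) count=2: revealed 1 new [(1,1)] -> total=14
Click 3 (5,2) count=1: revealed 1 new [(5,2)] -> total=15

Answer: 15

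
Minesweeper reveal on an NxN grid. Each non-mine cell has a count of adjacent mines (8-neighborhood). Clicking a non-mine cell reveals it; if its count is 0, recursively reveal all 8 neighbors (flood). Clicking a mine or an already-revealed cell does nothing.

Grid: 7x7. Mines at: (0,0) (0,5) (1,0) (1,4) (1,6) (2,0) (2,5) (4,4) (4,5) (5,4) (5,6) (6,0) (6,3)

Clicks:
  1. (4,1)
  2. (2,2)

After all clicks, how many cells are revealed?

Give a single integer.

Click 1 (4,1) count=0: revealed 21 new [(0,1) (0,2) (0,3) (1,1) (1,2) (1,3) (2,1) (2,2) (2,3) (3,0) (3,1) (3,2) (3,3) (4,0) (4,1) (4,2) (4,3) (5,0) (5,1) (5,2) (5,3)] -> total=21
Click 2 (2,2) count=0: revealed 0 new [(none)] -> total=21

Answer: 21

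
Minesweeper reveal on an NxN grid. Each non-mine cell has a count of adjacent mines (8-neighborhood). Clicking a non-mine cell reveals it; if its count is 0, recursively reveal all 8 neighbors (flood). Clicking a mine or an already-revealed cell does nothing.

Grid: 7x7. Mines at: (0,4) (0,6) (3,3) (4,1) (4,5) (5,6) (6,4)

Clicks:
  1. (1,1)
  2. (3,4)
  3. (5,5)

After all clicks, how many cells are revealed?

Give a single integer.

Answer: 17

Derivation:
Click 1 (1,1) count=0: revealed 15 new [(0,0) (0,1) (0,2) (0,3) (1,0) (1,1) (1,2) (1,3) (2,0) (2,1) (2,2) (2,3) (3,0) (3,1) (3,2)] -> total=15
Click 2 (3,4) count=2: revealed 1 new [(3,4)] -> total=16
Click 3 (5,5) count=3: revealed 1 new [(5,5)] -> total=17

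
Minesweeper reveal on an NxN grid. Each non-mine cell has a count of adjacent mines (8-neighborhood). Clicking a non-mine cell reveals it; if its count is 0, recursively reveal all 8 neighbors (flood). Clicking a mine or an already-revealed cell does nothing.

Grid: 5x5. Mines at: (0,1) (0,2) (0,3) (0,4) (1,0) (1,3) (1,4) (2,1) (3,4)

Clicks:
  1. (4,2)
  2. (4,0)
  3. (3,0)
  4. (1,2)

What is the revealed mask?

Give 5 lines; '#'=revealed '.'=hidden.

Answer: .....
..#..
.....
####.
####.

Derivation:
Click 1 (4,2) count=0: revealed 8 new [(3,0) (3,1) (3,2) (3,3) (4,0) (4,1) (4,2) (4,3)] -> total=8
Click 2 (4,0) count=0: revealed 0 new [(none)] -> total=8
Click 3 (3,0) count=1: revealed 0 new [(none)] -> total=8
Click 4 (1,2) count=5: revealed 1 new [(1,2)] -> total=9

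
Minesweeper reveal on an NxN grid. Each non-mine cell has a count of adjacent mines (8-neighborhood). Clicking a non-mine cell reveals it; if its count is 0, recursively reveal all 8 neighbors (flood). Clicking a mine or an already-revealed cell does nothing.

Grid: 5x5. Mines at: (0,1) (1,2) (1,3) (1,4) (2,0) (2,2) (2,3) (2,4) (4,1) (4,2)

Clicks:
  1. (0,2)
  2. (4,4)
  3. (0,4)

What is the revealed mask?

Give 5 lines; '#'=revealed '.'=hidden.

Click 1 (0,2) count=3: revealed 1 new [(0,2)] -> total=1
Click 2 (4,4) count=0: revealed 4 new [(3,3) (3,4) (4,3) (4,4)] -> total=5
Click 3 (0,4) count=2: revealed 1 new [(0,4)] -> total=6

Answer: ..#.#
.....
.....
...##
...##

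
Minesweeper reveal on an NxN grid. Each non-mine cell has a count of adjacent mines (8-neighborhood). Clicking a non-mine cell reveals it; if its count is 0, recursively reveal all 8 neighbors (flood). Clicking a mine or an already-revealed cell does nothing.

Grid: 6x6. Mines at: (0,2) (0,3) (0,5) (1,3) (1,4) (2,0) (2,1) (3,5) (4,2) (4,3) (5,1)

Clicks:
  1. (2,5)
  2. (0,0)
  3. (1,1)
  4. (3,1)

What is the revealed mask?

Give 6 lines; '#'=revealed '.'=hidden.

Answer: ##....
##....
.....#
.#....
......
......

Derivation:
Click 1 (2,5) count=2: revealed 1 new [(2,5)] -> total=1
Click 2 (0,0) count=0: revealed 4 new [(0,0) (0,1) (1,0) (1,1)] -> total=5
Click 3 (1,1) count=3: revealed 0 new [(none)] -> total=5
Click 4 (3,1) count=3: revealed 1 new [(3,1)] -> total=6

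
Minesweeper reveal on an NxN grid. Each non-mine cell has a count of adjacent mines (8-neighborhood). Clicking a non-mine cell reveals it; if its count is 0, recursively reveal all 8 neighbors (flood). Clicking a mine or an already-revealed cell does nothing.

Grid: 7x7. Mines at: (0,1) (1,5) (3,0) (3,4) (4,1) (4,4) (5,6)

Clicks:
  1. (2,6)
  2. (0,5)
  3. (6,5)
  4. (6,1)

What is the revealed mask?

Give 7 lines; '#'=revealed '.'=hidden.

Click 1 (2,6) count=1: revealed 1 new [(2,6)] -> total=1
Click 2 (0,5) count=1: revealed 1 new [(0,5)] -> total=2
Click 3 (6,5) count=1: revealed 1 new [(6,5)] -> total=3
Click 4 (6,1) count=0: revealed 11 new [(5,0) (5,1) (5,2) (5,3) (5,4) (5,5) (6,0) (6,1) (6,2) (6,3) (6,4)] -> total=14

Answer: .....#.
.......
......#
.......
.......
######.
######.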